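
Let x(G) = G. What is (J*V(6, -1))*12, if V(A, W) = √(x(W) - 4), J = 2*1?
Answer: 24*I*√5 ≈ 53.666*I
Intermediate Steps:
J = 2
V(A, W) = √(-4 + W) (V(A, W) = √(W - 4) = √(-4 + W))
(J*V(6, -1))*12 = (2*√(-4 - 1))*12 = (2*√(-5))*12 = (2*(I*√5))*12 = (2*I*√5)*12 = 24*I*√5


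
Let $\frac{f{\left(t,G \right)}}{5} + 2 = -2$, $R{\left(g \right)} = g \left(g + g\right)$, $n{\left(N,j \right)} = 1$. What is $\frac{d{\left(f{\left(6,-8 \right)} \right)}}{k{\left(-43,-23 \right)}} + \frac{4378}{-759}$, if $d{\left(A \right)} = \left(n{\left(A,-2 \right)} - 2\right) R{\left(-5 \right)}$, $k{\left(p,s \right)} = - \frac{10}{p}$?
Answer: $- \frac{15233}{69} \approx -220.77$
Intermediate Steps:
$R{\left(g \right)} = 2 g^{2}$ ($R{\left(g \right)} = g 2 g = 2 g^{2}$)
$f{\left(t,G \right)} = -20$ ($f{\left(t,G \right)} = -10 + 5 \left(-2\right) = -10 - 10 = -20$)
$d{\left(A \right)} = -50$ ($d{\left(A \right)} = \left(1 - 2\right) 2 \left(-5\right)^{2} = - 2 \cdot 25 = \left(-1\right) 50 = -50$)
$\frac{d{\left(f{\left(6,-8 \right)} \right)}}{k{\left(-43,-23 \right)}} + \frac{4378}{-759} = - \frac{50}{\left(-10\right) \frac{1}{-43}} + \frac{4378}{-759} = - \frac{50}{\left(-10\right) \left(- \frac{1}{43}\right)} + 4378 \left(- \frac{1}{759}\right) = - \frac{50}{\frac{10}{43}} - \frac{398}{69} = \left(-50\right) \frac{43}{10} - \frac{398}{69} = -215 - \frac{398}{69} = - \frac{15233}{69}$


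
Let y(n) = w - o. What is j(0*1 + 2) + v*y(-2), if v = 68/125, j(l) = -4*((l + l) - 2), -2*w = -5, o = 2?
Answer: -966/125 ≈ -7.7280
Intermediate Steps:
w = 5/2 (w = -1/2*(-5) = 5/2 ≈ 2.5000)
j(l) = 8 - 8*l (j(l) = -4*(2*l - 2) = -4*(-2 + 2*l) = 8 - 8*l)
v = 68/125 (v = 68*(1/125) = 68/125 ≈ 0.54400)
y(n) = 1/2 (y(n) = 5/2 - 1*2 = 5/2 - 2 = 1/2)
j(0*1 + 2) + v*y(-2) = (8 - 8*(0*1 + 2)) + (68/125)*(1/2) = (8 - 8*(0 + 2)) + 34/125 = (8 - 8*2) + 34/125 = (8 - 16) + 34/125 = -8 + 34/125 = -966/125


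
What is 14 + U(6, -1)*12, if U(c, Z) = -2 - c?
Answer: -82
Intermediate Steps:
14 + U(6, -1)*12 = 14 + (-2 - 1*6)*12 = 14 + (-2 - 6)*12 = 14 - 8*12 = 14 - 96 = -82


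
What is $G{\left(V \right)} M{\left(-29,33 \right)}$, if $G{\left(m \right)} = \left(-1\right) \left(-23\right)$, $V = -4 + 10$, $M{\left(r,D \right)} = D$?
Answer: $759$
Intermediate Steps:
$V = 6$
$G{\left(m \right)} = 23$
$G{\left(V \right)} M{\left(-29,33 \right)} = 23 \cdot 33 = 759$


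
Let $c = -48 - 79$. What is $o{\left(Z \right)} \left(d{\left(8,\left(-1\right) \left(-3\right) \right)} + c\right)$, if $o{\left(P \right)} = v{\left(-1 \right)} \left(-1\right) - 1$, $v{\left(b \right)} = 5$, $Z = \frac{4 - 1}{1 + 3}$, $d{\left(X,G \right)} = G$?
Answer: $744$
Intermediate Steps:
$Z = \frac{3}{4} \approx 0.75$
$c = -127$
$o{\left(P \right)} = -6$ ($o{\left(P \right)} = 5 \left(-1\right) - 1 = -5 - 1 = -6$)
$o{\left(Z \right)} \left(d{\left(8,\left(-1\right) \left(-3\right) \right)} + c\right) = - 6 \left(\left(-1\right) \left(-3\right) - 127\right) = - 6 \left(3 - 127\right) = \left(-6\right) \left(-124\right) = 744$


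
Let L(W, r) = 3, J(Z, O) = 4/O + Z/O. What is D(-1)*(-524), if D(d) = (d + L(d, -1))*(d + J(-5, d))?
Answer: 0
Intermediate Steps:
D(d) = (3 + d)*(d - 1/d) (D(d) = (d + 3)*(d + (4 - 5)/d) = (3 + d)*(d - 1/d))
D(-1)*(-524) = (-1 + (-1)**2 - 3/(-1) + 3*(-1))*(-524) = (-1 + 1 - 3*(-1) - 3)*(-524) = (-1 + 1 + 3 - 3)*(-524) = 0*(-524) = 0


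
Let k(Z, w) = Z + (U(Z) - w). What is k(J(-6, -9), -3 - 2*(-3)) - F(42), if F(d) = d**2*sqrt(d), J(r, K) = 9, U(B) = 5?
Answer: 11 - 1764*sqrt(42) ≈ -11421.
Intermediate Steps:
k(Z, w) = 5 + Z - w (k(Z, w) = Z + (5 - w) = 5 + Z - w)
F(d) = d**(5/2)
k(J(-6, -9), -3 - 2*(-3)) - F(42) = (5 + 9 - (-3 - 2*(-3))) - 42**(5/2) = (5 + 9 - (-3 + 6)) - 1764*sqrt(42) = (5 + 9 - 1*3) - 1764*sqrt(42) = (5 + 9 - 3) - 1764*sqrt(42) = 11 - 1764*sqrt(42)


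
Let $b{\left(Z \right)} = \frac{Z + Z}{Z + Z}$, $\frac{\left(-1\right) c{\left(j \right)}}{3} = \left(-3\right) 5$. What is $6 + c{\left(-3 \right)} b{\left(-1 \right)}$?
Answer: $51$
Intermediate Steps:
$c{\left(j \right)} = 45$ ($c{\left(j \right)} = - 3 \left(\left(-3\right) 5\right) = \left(-3\right) \left(-15\right) = 45$)
$b{\left(Z \right)} = 1$ ($b{\left(Z \right)} = \frac{2 Z}{2 Z} = 2 Z \frac{1}{2 Z} = 1$)
$6 + c{\left(-3 \right)} b{\left(-1 \right)} = 6 + 45 \cdot 1 = 6 + 45 = 51$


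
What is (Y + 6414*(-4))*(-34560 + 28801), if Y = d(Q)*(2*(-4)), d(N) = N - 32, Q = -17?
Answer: 145495376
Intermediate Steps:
d(N) = -32 + N
Y = 392 (Y = (-32 - 17)*(2*(-4)) = -49*(-8) = 392)
(Y + 6414*(-4))*(-34560 + 28801) = (392 + 6414*(-4))*(-34560 + 28801) = (392 - 25656)*(-5759) = -25264*(-5759) = 145495376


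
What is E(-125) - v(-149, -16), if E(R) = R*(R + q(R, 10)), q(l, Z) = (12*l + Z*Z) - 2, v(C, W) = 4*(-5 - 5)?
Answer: 190915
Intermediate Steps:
v(C, W) = -40 (v(C, W) = 4*(-10) = -40)
q(l, Z) = -2 + Z² + 12*l (q(l, Z) = (12*l + Z²) - 2 = (Z² + 12*l) - 2 = -2 + Z² + 12*l)
E(R) = R*(98 + 13*R) (E(R) = R*(R + (-2 + 10² + 12*R)) = R*(R + (-2 + 100 + 12*R)) = R*(R + (98 + 12*R)) = R*(98 + 13*R))
E(-125) - v(-149, -16) = -125*(98 + 13*(-125)) - 1*(-40) = -125*(98 - 1625) + 40 = -125*(-1527) + 40 = 190875 + 40 = 190915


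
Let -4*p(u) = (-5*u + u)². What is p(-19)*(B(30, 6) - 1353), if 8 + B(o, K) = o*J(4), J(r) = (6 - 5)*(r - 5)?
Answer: 2008604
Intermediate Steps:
J(r) = -5 + r (J(r) = 1*(-5 + r) = -5 + r)
p(u) = -4*u² (p(u) = -(-5*u + u)²/4 = -16*u²/4 = -4*u²)
B(o, K) = -8 - o (B(o, K) = -8 + o*(-5 + 4) = -8 + o*(-1) = -8 - o)
p(-19)*(B(30, 6) - 1353) = (-4*(-19)²)*((-8 - 1*30) - 1353) = (-4*361)*((-8 - 30) - 1353) = -1444*(-38 - 1353) = -1444*(-1391) = 2008604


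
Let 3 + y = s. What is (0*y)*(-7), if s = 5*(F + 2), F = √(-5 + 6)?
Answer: 0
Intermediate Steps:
F = 1 (F = √1 = 1)
s = 15 (s = 5*(1 + 2) = 5*3 = 15)
y = 12 (y = -3 + 15 = 12)
(0*y)*(-7) = (0*12)*(-7) = 0*(-7) = 0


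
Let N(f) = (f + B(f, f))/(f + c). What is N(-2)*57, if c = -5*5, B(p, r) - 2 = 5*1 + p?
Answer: -19/3 ≈ -6.3333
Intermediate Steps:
B(p, r) = 7 + p (B(p, r) = 2 + (5*1 + p) = 2 + (5 + p) = 7 + p)
c = -25
N(f) = (7 + 2*f)/(-25 + f) (N(f) = (f + (7 + f))/(f - 25) = (7 + 2*f)/(-25 + f))
N(-2)*57 = ((7 + 2*(-2))/(-25 - 2))*57 = ((7 - 4)/(-27))*57 = -1/27*3*57 = -1/9*57 = -19/3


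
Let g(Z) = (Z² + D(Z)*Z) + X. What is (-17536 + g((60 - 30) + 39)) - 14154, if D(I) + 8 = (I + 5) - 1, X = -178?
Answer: -22622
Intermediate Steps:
D(I) = -4 + I (D(I) = -8 + ((I + 5) - 1) = -8 + ((5 + I) - 1) = -8 + (4 + I) = -4 + I)
g(Z) = -178 + Z² + Z*(-4 + Z) (g(Z) = (Z² + (-4 + Z)*Z) - 178 = (Z² + Z*(-4 + Z)) - 178 = -178 + Z² + Z*(-4 + Z))
(-17536 + g((60 - 30) + 39)) - 14154 = (-17536 + (-178 + ((60 - 30) + 39)² + ((60 - 30) + 39)*(-4 + ((60 - 30) + 39)))) - 14154 = (-17536 + (-178 + (30 + 39)² + (30 + 39)*(-4 + (30 + 39)))) - 14154 = (-17536 + (-178 + 69² + 69*(-4 + 69))) - 14154 = (-17536 + (-178 + 4761 + 69*65)) - 14154 = (-17536 + (-178 + 4761 + 4485)) - 14154 = (-17536 + 9068) - 14154 = -8468 - 14154 = -22622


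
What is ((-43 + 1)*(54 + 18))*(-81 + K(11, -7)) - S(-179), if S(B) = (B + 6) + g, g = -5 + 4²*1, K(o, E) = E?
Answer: 266274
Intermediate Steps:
g = 11 (g = -5 + 16*1 = -5 + 16 = 11)
S(B) = 17 + B (S(B) = (B + 6) + 11 = (6 + B) + 11 = 17 + B)
((-43 + 1)*(54 + 18))*(-81 + K(11, -7)) - S(-179) = ((-43 + 1)*(54 + 18))*(-81 - 7) - (17 - 179) = -42*72*(-88) - 1*(-162) = -3024*(-88) + 162 = 266112 + 162 = 266274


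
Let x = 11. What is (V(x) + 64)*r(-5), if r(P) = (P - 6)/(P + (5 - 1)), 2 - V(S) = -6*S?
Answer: 1452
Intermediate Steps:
V(S) = 2 + 6*S (V(S) = 2 - (-6)*S = 2 + 6*S)
r(P) = (-6 + P)/(4 + P) (r(P) = (-6 + P)/(P + 4) = (-6 + P)/(4 + P))
(V(x) + 64)*r(-5) = ((2 + 6*11) + 64)*((-6 - 5)/(4 - 5)) = ((2 + 66) + 64)*(-11/(-1)) = (68 + 64)*(-1*(-11)) = 132*11 = 1452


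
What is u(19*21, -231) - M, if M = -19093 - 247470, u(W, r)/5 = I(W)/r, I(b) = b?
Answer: 2932098/11 ≈ 2.6655e+5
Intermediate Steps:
u(W, r) = 5*W/r (u(W, r) = 5*(W/r) = 5*W/r)
M = -266563
u(19*21, -231) - M = 5*(19*21)/(-231) - 1*(-266563) = 5*399*(-1/231) + 266563 = -95/11 + 266563 = 2932098/11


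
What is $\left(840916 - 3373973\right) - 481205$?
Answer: $-3014262$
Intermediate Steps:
$\left(840916 - 3373973\right) - 481205 = -2533057 - 481205 = -3014262$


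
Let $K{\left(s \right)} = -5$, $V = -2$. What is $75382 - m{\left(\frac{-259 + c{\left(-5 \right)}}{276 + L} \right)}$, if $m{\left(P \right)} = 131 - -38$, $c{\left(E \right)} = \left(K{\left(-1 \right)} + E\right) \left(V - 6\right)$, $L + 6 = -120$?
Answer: $75213$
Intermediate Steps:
$L = -126$ ($L = -6 - 120 = -126$)
$c{\left(E \right)} = 40 - 8 E$ ($c{\left(E \right)} = \left(-5 + E\right) \left(-2 - 6\right) = \left(-5 + E\right) \left(-8\right) = 40 - 8 E$)
$m{\left(P \right)} = 169$ ($m{\left(P \right)} = 131 + 38 = 169$)
$75382 - m{\left(\frac{-259 + c{\left(-5 \right)}}{276 + L} \right)} = 75382 - 169 = 75213$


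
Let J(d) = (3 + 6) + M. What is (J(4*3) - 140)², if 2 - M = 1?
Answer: 16900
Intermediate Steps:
M = 1 (M = 2 - 1*1 = 2 - 1 = 1)
J(d) = 10 (J(d) = (3 + 6) + 1 = 9 + 1 = 10)
(J(4*3) - 140)² = (10 - 140)² = (-130)² = 16900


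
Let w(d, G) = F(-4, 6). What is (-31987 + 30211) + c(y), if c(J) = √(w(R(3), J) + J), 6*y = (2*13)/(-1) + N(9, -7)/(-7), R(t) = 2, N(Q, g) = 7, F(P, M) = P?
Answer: -1776 + I*√34/2 ≈ -1776.0 + 2.9155*I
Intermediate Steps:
y = -9/2 (y = ((2*13)/(-1) + 7/(-7))/6 = (26*(-1) + 7*(-⅐))/6 = (-26 - 1)/6 = (⅙)*(-27) = -9/2 ≈ -4.5000)
w(d, G) = -4
c(J) = √(-4 + J)
(-31987 + 30211) + c(y) = (-31987 + 30211) + √(-4 - 9/2) = -1776 + √(-17/2) = -1776 + I*√34/2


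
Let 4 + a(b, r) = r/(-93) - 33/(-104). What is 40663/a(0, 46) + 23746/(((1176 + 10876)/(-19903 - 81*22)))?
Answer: -12772379821951/243468478 ≈ -52460.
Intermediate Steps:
a(b, r) = -383/104 - r/93 (a(b, r) = -4 + (r/(-93) - 33/(-104)) = -4 + (r*(-1/93) - 33*(-1/104)) = -4 + (-r/93 + 33/104) = -4 + (33/104 - r/93) = -383/104 - r/93)
40663/a(0, 46) + 23746/(((1176 + 10876)/(-19903 - 81*22))) = 40663/(-383/104 - 1/93*46) + 23746/(((1176 + 10876)/(-19903 - 81*22))) = 40663/(-383/104 - 46/93) + 23746/((12052/(-19903 - 1782))) = 40663/(-40403/9672) + 23746/((12052/(-21685))) = 40663*(-9672/40403) + 23746/((12052*(-1/21685))) = -393292536/40403 + 23746/(-12052/21685) = -393292536/40403 + 23746*(-21685/12052) = -393292536/40403 - 257466005/6026 = -12772379821951/243468478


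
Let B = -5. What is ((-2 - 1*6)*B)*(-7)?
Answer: -280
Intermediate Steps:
((-2 - 1*6)*B)*(-7) = ((-2 - 1*6)*(-5))*(-7) = ((-2 - 6)*(-5))*(-7) = -8*(-5)*(-7) = 40*(-7) = -280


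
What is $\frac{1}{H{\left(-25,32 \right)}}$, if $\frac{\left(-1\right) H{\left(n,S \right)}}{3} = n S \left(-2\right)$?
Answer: $- \frac{1}{4800} \approx -0.00020833$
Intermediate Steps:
$H{\left(n,S \right)} = 6 S n$ ($H{\left(n,S \right)} = - 3 n S \left(-2\right) = - 3 S n \left(-2\right) = - 3 \left(- 2 S n\right) = 6 S n$)
$\frac{1}{H{\left(-25,32 \right)}} = \frac{1}{6 \cdot 32 \left(-25\right)} = \frac{1}{-4800} = - \frac{1}{4800}$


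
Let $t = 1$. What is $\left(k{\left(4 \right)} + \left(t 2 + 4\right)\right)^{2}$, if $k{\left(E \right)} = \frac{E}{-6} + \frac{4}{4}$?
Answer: $\frac{361}{9} \approx 40.111$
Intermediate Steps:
$k{\left(E \right)} = 1 - \frac{E}{6}$ ($k{\left(E \right)} = E \left(- \frac{1}{6}\right) + 4 \cdot \frac{1}{4} = - \frac{E}{6} + 1 = 1 - \frac{E}{6}$)
$\left(k{\left(4 \right)} + \left(t 2 + 4\right)\right)^{2} = \left(\left(1 - \frac{2}{3}\right) + \left(1 \cdot 2 + 4\right)\right)^{2} = \left(\left(1 - \frac{2}{3}\right) + \left(2 + 4\right)\right)^{2} = \left(\frac{1}{3} + 6\right)^{2} = \left(\frac{19}{3}\right)^{2} = \frac{361}{9}$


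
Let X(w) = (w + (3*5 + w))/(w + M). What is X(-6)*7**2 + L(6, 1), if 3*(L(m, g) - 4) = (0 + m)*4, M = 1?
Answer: -87/5 ≈ -17.400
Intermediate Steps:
X(w) = (15 + 2*w)/(1 + w) (X(w) = (w + (3*5 + w))/(w + 1) = (w + (15 + w))/(1 + w) = (15 + 2*w)/(1 + w))
L(m, g) = 4 + 4*m/3 (L(m, g) = 4 + ((0 + m)*4)/3 = 4 + (m*4)/3 = 4 + (4*m)/3 = 4 + 4*m/3)
X(-6)*7**2 + L(6, 1) = ((15 + 2*(-6))/(1 - 6))*7**2 + (4 + (4/3)*6) = ((15 - 12)/(-5))*49 + (4 + 8) = -1/5*3*49 + 12 = -3/5*49 + 12 = -147/5 + 12 = -87/5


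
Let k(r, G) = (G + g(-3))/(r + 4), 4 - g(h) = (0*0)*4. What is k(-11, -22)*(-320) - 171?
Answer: -6957/7 ≈ -993.86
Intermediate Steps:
g(h) = 4 (g(h) = 4 - 0*0*4 = 4 - 0*4 = 4 - 1*0 = 4 + 0 = 4)
k(r, G) = (4 + G)/(4 + r) (k(r, G) = (G + 4)/(r + 4) = (4 + G)/(4 + r))
k(-11, -22)*(-320) - 171 = ((4 - 22)/(4 - 11))*(-320) - 171 = (-18/(-7))*(-320) - 171 = -⅐*(-18)*(-320) - 171 = (18/7)*(-320) - 171 = -5760/7 - 171 = -6957/7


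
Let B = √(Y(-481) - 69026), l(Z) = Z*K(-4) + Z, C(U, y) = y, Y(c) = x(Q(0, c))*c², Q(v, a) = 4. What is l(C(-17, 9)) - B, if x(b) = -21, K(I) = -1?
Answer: -I*√4927607 ≈ -2219.8*I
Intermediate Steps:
Y(c) = -21*c²
l(Z) = 0 (l(Z) = Z*(-1) + Z = -Z + Z = 0)
B = I*√4927607 (B = √(-21*(-481)² - 69026) = √(-21*231361 - 69026) = √(-4858581 - 69026) = √(-4927607) = I*√4927607 ≈ 2219.8*I)
l(C(-17, 9)) - B = 0 - I*√4927607 = -I*√4927607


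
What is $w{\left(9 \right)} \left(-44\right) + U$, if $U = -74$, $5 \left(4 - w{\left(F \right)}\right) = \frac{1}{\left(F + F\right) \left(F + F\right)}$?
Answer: $- \frac{101239}{405} \approx -249.97$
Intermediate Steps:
$w{\left(F \right)} = 4 - \frac{1}{20 F^{2}}$ ($w{\left(F \right)} = 4 - \frac{1}{5 \left(F + F\right) \left(F + F\right)} = 4 - \frac{1}{5 \cdot 2 F 2 F} = 4 - \frac{1}{5 \cdot 4 F^{2}} = 4 - \frac{\frac{1}{4} \frac{1}{F^{2}}}{5} = 4 - \frac{1}{20 F^{2}}$)
$w{\left(9 \right)} \left(-44\right) + U = \left(4 - \frac{1}{20 \cdot 81}\right) \left(-44\right) - 74 = \left(4 - \frac{1}{1620}\right) \left(-44\right) - 74 = \frac{6479}{1620} \left(-44\right) - 74 = - \frac{71269}{405} - 74 = - \frac{101239}{405}$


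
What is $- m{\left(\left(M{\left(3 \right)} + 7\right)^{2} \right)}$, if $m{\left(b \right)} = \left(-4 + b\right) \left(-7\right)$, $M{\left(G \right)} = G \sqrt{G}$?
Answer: $504 + 294 \sqrt{3} \approx 1013.2$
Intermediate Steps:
$M{\left(G \right)} = G^{\frac{3}{2}}$
$m{\left(b \right)} = 28 - 7 b$
$- m{\left(\left(M{\left(3 \right)} + 7\right)^{2} \right)} = - (28 - 7 \left(3^{\frac{3}{2}} + 7\right)^{2}) = - (28 - 7 \left(3 \sqrt{3} + 7\right)^{2}) = - (28 - 7 \left(7 + 3 \sqrt{3}\right)^{2}) = -28 + 7 \left(7 + 3 \sqrt{3}\right)^{2}$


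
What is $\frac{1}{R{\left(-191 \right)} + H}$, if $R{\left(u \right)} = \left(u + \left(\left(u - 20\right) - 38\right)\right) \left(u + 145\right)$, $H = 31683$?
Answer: $\frac{1}{51923} \approx 1.9259 \cdot 10^{-5}$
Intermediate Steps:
$R{\left(u \right)} = \left(-58 + 2 u\right) \left(145 + u\right)$ ($R{\left(u \right)} = \left(u + \left(\left(-20 + u\right) - 38\right)\right) \left(145 + u\right) = \left(u + \left(-58 + u\right)\right) \left(145 + u\right) = \left(-58 + 2 u\right) \left(145 + u\right)$)
$\frac{1}{R{\left(-191 \right)} + H} = \frac{1}{\left(-8410 + 2 \left(-191\right)^{2} + 232 \left(-191\right)\right) + 31683} = \frac{1}{\left(-8410 + 2 \cdot 36481 - 44312\right) + 31683} = \frac{1}{\left(-8410 + 72962 - 44312\right) + 31683} = \frac{1}{20240 + 31683} = \frac{1}{51923}$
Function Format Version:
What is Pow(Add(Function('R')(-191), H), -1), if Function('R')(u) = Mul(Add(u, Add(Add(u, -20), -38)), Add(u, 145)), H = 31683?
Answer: Rational(1, 51923) ≈ 1.9259e-5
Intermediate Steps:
Function('R')(u) = Mul(Add(-58, Mul(2, u)), Add(145, u)) (Function('R')(u) = Mul(Add(u, Add(Add(-20, u), -38)), Add(145, u)) = Mul(Add(u, Add(-58, u)), Add(145, u)) = Mul(Add(-58, Mul(2, u)), Add(145, u)))
Pow(Add(Function('R')(-191), H), -1) = Pow(Add(Add(-8410, Mul(2, Pow(-191, 2)), Mul(232, -191)), 31683), -1) = Pow(Add(Add(-8410, Mul(2, 36481), -44312), 31683), -1) = Pow(Add(Add(-8410, 72962, -44312), 31683), -1) = Pow(Add(20240, 31683), -1) = Pow(51923, -1) = Rational(1, 51923)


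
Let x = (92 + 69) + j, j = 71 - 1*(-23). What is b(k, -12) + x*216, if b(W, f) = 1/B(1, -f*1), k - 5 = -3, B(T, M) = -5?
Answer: 275399/5 ≈ 55080.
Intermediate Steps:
j = 94 (j = 71 + 23 = 94)
k = 2 (k = 5 - 3 = 2)
x = 255 (x = (92 + 69) + 94 = 161 + 94 = 255)
b(W, f) = -⅕ (b(W, f) = 1/(-5) = -⅕)
b(k, -12) + x*216 = -⅕ + 255*216 = -⅕ + 55080 = 275399/5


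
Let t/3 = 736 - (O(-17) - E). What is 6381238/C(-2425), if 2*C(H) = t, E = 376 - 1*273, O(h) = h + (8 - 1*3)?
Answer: 12762476/2553 ≈ 4999.0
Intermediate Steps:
O(h) = 5 + h (O(h) = h + (8 - 3) = h + 5 = 5 + h)
E = 103 (E = 376 - 273 = 103)
t = 2553 (t = 3*(736 - ((5 - 17) - 1*103)) = 3*(736 - (-12 - 103)) = 3*(736 - 1*(-115)) = 3*(736 + 115) = 3*851 = 2553)
C(H) = 2553/2 (C(H) = (½)*2553 = 2553/2)
6381238/C(-2425) = 6381238/(2553/2) = 6381238*(2/2553) = 12762476/2553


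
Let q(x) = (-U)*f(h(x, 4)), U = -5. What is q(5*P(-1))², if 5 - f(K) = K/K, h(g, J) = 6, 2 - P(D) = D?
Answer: 400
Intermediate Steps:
P(D) = 2 - D
f(K) = 4 (f(K) = 5 - K/K = 5 - 1*1 = 5 - 1 = 4)
q(x) = 20 (q(x) = -1*(-5)*4 = 5*4 = 20)
q(5*P(-1))² = 20² = 400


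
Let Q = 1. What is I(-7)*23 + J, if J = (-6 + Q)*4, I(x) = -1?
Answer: -43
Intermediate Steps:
J = -20 (J = (-6 + 1)*4 = -5*4 = -20)
I(-7)*23 + J = -1*23 - 20 = -23 - 20 = -43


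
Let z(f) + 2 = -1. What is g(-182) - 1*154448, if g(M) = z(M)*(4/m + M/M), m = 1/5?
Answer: -154511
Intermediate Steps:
m = 1/5 ≈ 0.20000
z(f) = -3 (z(f) = -2 - 1 = -3)
g(M) = -63 (g(M) = -3*(4/(1/5) + M/M) = -3*(4*5 + 1) = -3*(20 + 1) = -3*21 = -63)
g(-182) - 1*154448 = -63 - 1*154448 = -63 - 154448 = -154511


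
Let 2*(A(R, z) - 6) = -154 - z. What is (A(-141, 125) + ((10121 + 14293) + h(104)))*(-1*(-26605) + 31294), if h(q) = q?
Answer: 2823676331/2 ≈ 1.4118e+9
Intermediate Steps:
A(R, z) = -71 - z/2 (A(R, z) = 6 + (-154 - z)/2 = 6 + (-77 - z/2) = -71 - z/2)
(A(-141, 125) + ((10121 + 14293) + h(104)))*(-1*(-26605) + 31294) = ((-71 - 1/2*125) + ((10121 + 14293) + 104))*(-1*(-26605) + 31294) = ((-71 - 125/2) + (24414 + 104))*(26605 + 31294) = (-267/2 + 24518)*57899 = (48769/2)*57899 = 2823676331/2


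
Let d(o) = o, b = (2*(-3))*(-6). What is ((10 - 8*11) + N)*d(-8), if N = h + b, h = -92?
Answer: 1072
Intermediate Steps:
b = 36 (b = -6*(-6) = 36)
N = -56 (N = -92 + 36 = -56)
((10 - 8*11) + N)*d(-8) = ((10 - 8*11) - 56)*(-8) = ((10 - 88) - 56)*(-8) = (-78 - 56)*(-8) = -134*(-8) = 1072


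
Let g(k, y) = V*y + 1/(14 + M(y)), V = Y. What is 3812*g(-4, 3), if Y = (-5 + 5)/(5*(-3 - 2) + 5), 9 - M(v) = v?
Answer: 953/5 ≈ 190.60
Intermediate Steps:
M(v) = 9 - v
Y = 0 (Y = 0/(5*(-5) + 5) = 0/(-25 + 5) = 0/(-20) = 0*(-1/20) = 0)
V = 0
g(k, y) = 1/(23 - y) (g(k, y) = 0*y + 1/(14 + (9 - y)) = 0 + 1/(23 - y) = 1/(23 - y))
3812*g(-4, 3) = 3812*(-1/(-23 + 3)) = 3812*(-1/(-20)) = 3812*(-1*(-1/20)) = 3812*(1/20) = 953/5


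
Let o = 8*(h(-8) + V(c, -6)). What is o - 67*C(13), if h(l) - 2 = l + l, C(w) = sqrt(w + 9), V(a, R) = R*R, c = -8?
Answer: 176 - 67*sqrt(22) ≈ -138.26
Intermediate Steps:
V(a, R) = R**2
C(w) = sqrt(9 + w)
h(l) = 2 + 2*l (h(l) = 2 + (l + l) = 2 + 2*l)
o = 176 (o = 8*((2 + 2*(-8)) + (-6)**2) = 8*((2 - 16) + 36) = 8*(-14 + 36) = 8*22 = 176)
o - 67*C(13) = 176 - 67*sqrt(9 + 13) = 176 - 67*sqrt(22)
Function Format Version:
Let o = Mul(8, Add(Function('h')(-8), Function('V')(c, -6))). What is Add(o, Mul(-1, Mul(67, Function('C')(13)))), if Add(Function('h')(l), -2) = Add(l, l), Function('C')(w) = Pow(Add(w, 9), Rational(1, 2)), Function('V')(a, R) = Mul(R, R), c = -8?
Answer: Add(176, Mul(-67, Pow(22, Rational(1, 2)))) ≈ -138.26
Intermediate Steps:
Function('V')(a, R) = Pow(R, 2)
Function('C')(w) = Pow(Add(9, w), Rational(1, 2))
Function('h')(l) = Add(2, Mul(2, l)) (Function('h')(l) = Add(2, Add(l, l)) = Add(2, Mul(2, l)))
o = 176 (o = Mul(8, Add(Add(2, Mul(2, -8)), Pow(-6, 2))) = Mul(8, Add(Add(2, -16), 36)) = Mul(8, Add(-14, 36)) = Mul(8, 22) = 176)
Add(o, Mul(-1, Mul(67, Function('C')(13)))) = Add(176, Mul(-1, Mul(67, Pow(Add(9, 13), Rational(1, 2))))) = Add(176, Mul(-1, Mul(67, Pow(22, Rational(1, 2))))) = Add(176, Mul(-67, Pow(22, Rational(1, 2))))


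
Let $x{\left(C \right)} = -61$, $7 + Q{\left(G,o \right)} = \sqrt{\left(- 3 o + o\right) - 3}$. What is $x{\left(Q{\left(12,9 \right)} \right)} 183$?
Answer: $-11163$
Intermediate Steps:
$Q{\left(G,o \right)} = -7 + \sqrt{-3 - 2 o}$ ($Q{\left(G,o \right)} = -7 + \sqrt{\left(- 3 o + o\right) - 3} = -7 + \sqrt{- 2 o - 3} = -7 + \sqrt{-3 - 2 o}$)
$x{\left(Q{\left(12,9 \right)} \right)} 183 = \left(-61\right) 183 = -11163$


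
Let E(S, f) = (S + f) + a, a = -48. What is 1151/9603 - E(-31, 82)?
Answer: -27658/9603 ≈ -2.8801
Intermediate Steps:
E(S, f) = -48 + S + f (E(S, f) = (S + f) - 48 = -48 + S + f)
1151/9603 - E(-31, 82) = 1151/9603 - (-48 - 31 + 82) = 1151*(1/9603) - 1*3 = 1151/9603 - 3 = -27658/9603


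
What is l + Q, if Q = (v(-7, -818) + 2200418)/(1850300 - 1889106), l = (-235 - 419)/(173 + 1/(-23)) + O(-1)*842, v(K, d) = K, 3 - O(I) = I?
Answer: 85097017969/25728378 ≈ 3307.5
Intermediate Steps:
O(I) = 3 - I
l = 2230477/663 (l = (-235 - 419)/(173 + 1/(-23)) + (3 - 1*(-1))*842 = -654/(173 - 1/23) + (3 + 1)*842 = -654/3978/23 + 4*842 = -654*23/3978 + 3368 = -2507/663 + 3368 = 2230477/663 ≈ 3364.2)
Q = -2200411/38806 (Q = (-7 + 2200418)/(1850300 - 1889106) = 2200411/(-38806) = 2200411*(-1/38806) = -2200411/38806 ≈ -56.703)
l + Q = 2230477/663 - 2200411/38806 = 85097017969/25728378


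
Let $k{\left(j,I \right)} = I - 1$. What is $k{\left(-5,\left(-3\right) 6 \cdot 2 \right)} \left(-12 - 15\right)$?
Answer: $999$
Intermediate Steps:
$k{\left(j,I \right)} = -1 + I$
$k{\left(-5,\left(-3\right) 6 \cdot 2 \right)} \left(-12 - 15\right) = \left(-1 + \left(-3\right) 6 \cdot 2\right) \left(-12 - 15\right) = \left(-1 - 36\right) \left(-27\right) = \left(-37\right) \left(-27\right) = 999$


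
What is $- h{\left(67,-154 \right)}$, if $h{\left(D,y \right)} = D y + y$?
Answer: $10472$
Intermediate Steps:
$h{\left(D,y \right)} = y + D y$
$- h{\left(67,-154 \right)} = - \left(-154\right) \left(1 + 67\right) = - \left(-154\right) 68 = \left(-1\right) \left(-10472\right) = 10472$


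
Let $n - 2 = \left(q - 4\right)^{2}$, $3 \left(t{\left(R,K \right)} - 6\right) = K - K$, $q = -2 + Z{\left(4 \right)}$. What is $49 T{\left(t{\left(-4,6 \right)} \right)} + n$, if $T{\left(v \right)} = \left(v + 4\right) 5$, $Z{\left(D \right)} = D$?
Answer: $2456$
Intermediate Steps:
$q = 2$ ($q = -2 + 4 = 2$)
$t{\left(R,K \right)} = 6$ ($t{\left(R,K \right)} = 6 + \frac{K - K}{3} = 6 + \frac{1}{3} \cdot 0 = 6 + 0 = 6$)
$T{\left(v \right)} = 20 + 5 v$ ($T{\left(v \right)} = \left(4 + v\right) 5 = 20 + 5 v$)
$n = 6$ ($n = 2 + \left(2 - 4\right)^{2} = 2 + \left(-2\right)^{2} = 2 + 4 = 6$)
$49 T{\left(t{\left(-4,6 \right)} \right)} + n = 49 \left(20 + 5 \cdot 6\right) + 6 = 49 \left(20 + 30\right) + 6 = 49 \cdot 50 + 6 = 2450 + 6 = 2456$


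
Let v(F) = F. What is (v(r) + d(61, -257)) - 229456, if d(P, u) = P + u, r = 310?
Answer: -229342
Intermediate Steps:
(v(r) + d(61, -257)) - 229456 = (310 + (61 - 257)) - 229456 = (310 - 196) - 229456 = 114 - 229456 = -229342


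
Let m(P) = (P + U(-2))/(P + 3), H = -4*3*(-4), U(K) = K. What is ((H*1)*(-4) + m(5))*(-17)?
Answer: 26061/8 ≈ 3257.6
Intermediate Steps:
H = 48 (H = -12*(-4) = 48)
m(P) = (-2 + P)/(3 + P) (m(P) = (P - 2)/(P + 3) = (-2 + P)/(3 + P))
((H*1)*(-4) + m(5))*(-17) = ((48*1)*(-4) + (-2 + 5)/(3 + 5))*(-17) = (48*(-4) + 3/8)*(-17) = (-192 + (1/8)*3)*(-17) = (-192 + 3/8)*(-17) = -1533/8*(-17) = 26061/8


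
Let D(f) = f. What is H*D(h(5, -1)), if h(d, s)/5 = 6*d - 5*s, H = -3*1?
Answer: -525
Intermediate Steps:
H = -3
h(d, s) = -25*s + 30*d (h(d, s) = 5*(6*d - 5*s) = 5*(-5*s + 6*d) = -25*s + 30*d)
H*D(h(5, -1)) = -3*(-25*(-1) + 30*5) = -3*(25 + 150) = -3*175 = -525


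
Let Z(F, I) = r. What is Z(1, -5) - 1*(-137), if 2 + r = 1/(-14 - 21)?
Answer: 4724/35 ≈ 134.97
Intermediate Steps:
r = -71/35 (r = -2 + 1/(-14 - 21) = -2 + 1/(-35) = -2 - 1/35 = -71/35 ≈ -2.0286)
Z(F, I) = -71/35
Z(1, -5) - 1*(-137) = -71/35 - 1*(-137) = -71/35 + 137 = 4724/35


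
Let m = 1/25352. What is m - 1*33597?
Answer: -851751143/25352 ≈ -33597.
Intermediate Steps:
m = 1/25352 ≈ 3.9445e-5
m - 1*33597 = 1/25352 - 1*33597 = 1/25352 - 33597 = -851751143/25352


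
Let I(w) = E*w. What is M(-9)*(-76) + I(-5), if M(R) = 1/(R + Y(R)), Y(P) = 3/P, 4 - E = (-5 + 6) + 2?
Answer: 22/7 ≈ 3.1429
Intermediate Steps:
E = 1 (E = 4 - ((-5 + 6) + 2) = 4 - (1 + 2) = 4 - 1*3 = 4 - 3 = 1)
I(w) = w (I(w) = 1*w = w)
M(R) = 1/(R + 3/R)
M(-9)*(-76) + I(-5) = -9/(3 + (-9)**2)*(-76) - 5 = -9/(3 + 81)*(-76) - 5 = -9/84*(-76) - 5 = -9*1/84*(-76) - 5 = -3/28*(-76) - 5 = 57/7 - 5 = 22/7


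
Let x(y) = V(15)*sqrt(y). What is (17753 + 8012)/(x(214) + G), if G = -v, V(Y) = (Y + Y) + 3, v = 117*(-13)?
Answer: 870857/46231 - 56683*sqrt(214)/138693 ≈ 12.858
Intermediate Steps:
v = -1521
V(Y) = 3 + 2*Y (V(Y) = 2*Y + 3 = 3 + 2*Y)
x(y) = 33*sqrt(y) (x(y) = (3 + 2*15)*sqrt(y) = (3 + 30)*sqrt(y) = 33*sqrt(y))
G = 1521 (G = -1*(-1521) = 1521)
(17753 + 8012)/(x(214) + G) = (17753 + 8012)/(33*sqrt(214) + 1521) = 25765/(1521 + 33*sqrt(214))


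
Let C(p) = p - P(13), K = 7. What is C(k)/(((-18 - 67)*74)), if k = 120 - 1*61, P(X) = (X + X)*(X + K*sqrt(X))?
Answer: 279/6290 + 91*sqrt(13)/3145 ≈ 0.14868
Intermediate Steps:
P(X) = 2*X*(X + 7*sqrt(X)) (P(X) = (X + X)*(X + 7*sqrt(X)) = (2*X)*(X + 7*sqrt(X)) = 2*X*(X + 7*sqrt(X)))
k = 59 (k = 120 - 61 = 59)
C(p) = -338 + p - 182*sqrt(13) (C(p) = p - (2*13**2 + 14*13**(3/2)) = p - (2*169 + 14*(13*sqrt(13))) = p - (338 + 182*sqrt(13)) = p + (-338 - 182*sqrt(13)) = -338 + p - 182*sqrt(13))
C(k)/(((-18 - 67)*74)) = (-338 + 59 - 182*sqrt(13))/(((-18 - 67)*74)) = (-279 - 182*sqrt(13))/((-85*74)) = (-279 - 182*sqrt(13))/(-6290) = (-279 - 182*sqrt(13))*(-1/6290) = 279/6290 + 91*sqrt(13)/3145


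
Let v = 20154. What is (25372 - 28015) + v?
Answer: 17511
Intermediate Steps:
(25372 - 28015) + v = (25372 - 28015) + 20154 = -2643 + 20154 = 17511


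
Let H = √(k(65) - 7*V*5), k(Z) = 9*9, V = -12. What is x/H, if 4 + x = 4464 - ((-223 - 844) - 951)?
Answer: 6478*√501/501 ≈ 289.42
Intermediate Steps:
x = 6478 (x = -4 + (4464 - ((-223 - 844) - 951)) = -4 + (4464 - (-1067 - 951)) = -4 + (4464 - 1*(-2018)) = -4 + (4464 + 2018) = -4 + 6482 = 6478)
k(Z) = 81
H = √501 (H = √(81 - 7*(-12)*5) = √(81 + 84*5) = √(81 + 420) = √501 ≈ 22.383)
x/H = 6478/(√501) = 6478*(√501/501) = 6478*√501/501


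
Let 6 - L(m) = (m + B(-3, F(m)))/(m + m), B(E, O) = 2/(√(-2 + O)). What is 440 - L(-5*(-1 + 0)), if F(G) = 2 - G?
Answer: 869/2 - I*√5/25 ≈ 434.5 - 0.089443*I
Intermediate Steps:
B(E, O) = 2/√(-2 + O)
L(m) = 6 - (m + 2/√(-m))/(2*m) (L(m) = 6 - (m + 2/√(-2 + (2 - m)))/(m + m) = 6 - (m + 2/√(-m))/(2*m))
440 - L(-5*(-1 + 0)) = 440 - (11/2 + (-(-5)*(-1 + 0))^(-3/2)) = 440 - (11/2 + (-(-5)*(-1))^(-3/2)) = 440 - (11/2 + (-1*5)^(-3/2)) = 440 - (11/2 + (-5)^(-3/2)) = 440 - (11/2 + I*√5/25) = 440 + (-11/2 - I*√5/25) = 869/2 - I*√5/25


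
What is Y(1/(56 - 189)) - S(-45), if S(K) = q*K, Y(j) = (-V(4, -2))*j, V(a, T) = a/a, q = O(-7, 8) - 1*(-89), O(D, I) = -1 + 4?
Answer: 550621/133 ≈ 4140.0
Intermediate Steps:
O(D, I) = 3
q = 92 (q = 3 - 1*(-89) = 3 + 89 = 92)
V(a, T) = 1
Y(j) = -j (Y(j) = (-1*1)*j = -j)
S(K) = 92*K
Y(1/(56 - 189)) - S(-45) = -1/(56 - 189) - 92*(-45) = -1/(-133) - 1*(-4140) = -1*(-1/133) + 4140 = 1/133 + 4140 = 550621/133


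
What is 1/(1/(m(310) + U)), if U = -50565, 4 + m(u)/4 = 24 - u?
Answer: -51725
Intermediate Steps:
m(u) = 80 - 4*u (m(u) = -16 + 4*(24 - u) = -16 + (96 - 4*u) = 80 - 4*u)
1/(1/(m(310) + U)) = 1/(1/((80 - 4*310) - 50565)) = 1/(1/((80 - 1240) - 50565)) = 1/(1/(-1160 - 50565)) = 1/(1/(-51725)) = 1/(-1/51725) = -51725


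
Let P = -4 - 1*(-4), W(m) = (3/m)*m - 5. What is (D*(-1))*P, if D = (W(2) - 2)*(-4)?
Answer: 0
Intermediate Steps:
W(m) = -2 (W(m) = 3 - 5 = -2)
P = 0 (P = -4 + 4 = 0)
D = 16 (D = (-2 - 2)*(-4) = -4*(-4) = 16)
(D*(-1))*P = (16*(-1))*0 = -16*0 = 0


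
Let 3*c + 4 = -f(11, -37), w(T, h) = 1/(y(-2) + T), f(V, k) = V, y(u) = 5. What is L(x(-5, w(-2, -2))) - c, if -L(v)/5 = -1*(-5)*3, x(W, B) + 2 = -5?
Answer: -70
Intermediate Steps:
w(T, h) = 1/(5 + T)
x(W, B) = -7 (x(W, B) = -2 - 5 = -7)
L(v) = -75 (L(v) = -5*(-1*(-5))*3 = -25*3 = -5*15 = -75)
c = -5 (c = -4/3 + (-1*11)/3 = -4/3 + (1/3)*(-11) = -4/3 - 11/3 = -5)
L(x(-5, w(-2, -2))) - c = -75 - 1*(-5) = -75 + 5 = -70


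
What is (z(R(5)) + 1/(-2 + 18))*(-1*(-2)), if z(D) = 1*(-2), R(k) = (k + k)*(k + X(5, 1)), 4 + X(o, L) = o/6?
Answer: -31/8 ≈ -3.8750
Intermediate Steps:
X(o, L) = -4 + o/6
R(k) = 2*k*(-19/6 + k) (R(k) = (k + k)*(k + (-4 + (1/6)*5)) = (2*k)*(k + (-4 + 5/6)) = (2*k)*(k - 19/6) = (2*k)*(-19/6 + k) = 2*k*(-19/6 + k))
z(D) = -2
(z(R(5)) + 1/(-2 + 18))*(-1*(-2)) = (-2 + 1/(-2 + 18))*(-1*(-2)) = (-2 + 1/16)*2 = -31/16*2 = -31/8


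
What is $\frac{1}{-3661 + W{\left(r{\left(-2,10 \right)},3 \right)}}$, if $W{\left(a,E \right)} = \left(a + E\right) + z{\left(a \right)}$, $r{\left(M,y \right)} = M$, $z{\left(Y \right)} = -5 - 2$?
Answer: $- \frac{1}{3667} \approx -0.0002727$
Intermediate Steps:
$z{\left(Y \right)} = -7$ ($z{\left(Y \right)} = -5 - 2 = -7$)
$W{\left(a,E \right)} = -7 + E + a$ ($W{\left(a,E \right)} = \left(a + E\right) - 7 = \left(E + a\right) - 7 = -7 + E + a$)
$\frac{1}{-3661 + W{\left(r{\left(-2,10 \right)},3 \right)}} = \frac{1}{-3661 - 6} = \frac{1}{-3667} = - \frac{1}{3667}$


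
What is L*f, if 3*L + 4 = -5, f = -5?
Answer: 15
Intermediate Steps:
L = -3 (L = -4/3 + (1/3)*(-5) = -4/3 - 5/3 = -3)
L*f = -3*(-5) = 15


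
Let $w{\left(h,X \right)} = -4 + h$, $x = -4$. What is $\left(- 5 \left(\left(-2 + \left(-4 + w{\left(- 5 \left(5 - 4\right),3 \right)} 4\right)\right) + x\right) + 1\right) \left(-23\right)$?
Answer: $-5313$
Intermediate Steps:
$\left(- 5 \left(\left(-2 + \left(-4 + w{\left(- 5 \left(5 - 4\right),3 \right)} 4\right)\right) + x\right) + 1\right) \left(-23\right) = \left(- 5 \left(\left(-2 + \left(-4 + \left(-4 - 5 \left(5 - 4\right)\right) 4\right)\right) - 4\right) + 1\right) \left(-23\right) = \left(- 5 \left(\left(-2 + \left(-4 + \left(-4 - 5\right) 4\right)\right) - 4\right) + 1\right) \left(-23\right) = \left(- 5 \left(\left(-2 - 40\right) - 4\right) + 1\right) \left(-23\right) = \left(- 5 \left(-42 - 4\right) + 1\right) \left(-23\right) = \left(\left(-5\right) \left(-46\right) + 1\right) \left(-23\right) = \left(230 + 1\right) \left(-23\right) = 231 \left(-23\right) = -5313$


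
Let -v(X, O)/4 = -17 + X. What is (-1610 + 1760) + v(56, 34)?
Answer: -6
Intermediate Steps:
v(X, O) = 68 - 4*X (v(X, O) = -4*(-17 + X) = 68 - 4*X)
(-1610 + 1760) + v(56, 34) = (-1610 + 1760) + (68 - 4*56) = 150 + (68 - 224) = 150 - 156 = -6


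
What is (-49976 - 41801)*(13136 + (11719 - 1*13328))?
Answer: -1057913479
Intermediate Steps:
(-49976 - 41801)*(13136 + (11719 - 1*13328)) = -91777*(13136 + (11719 - 13328)) = -91777*(13136 - 1609) = -91777*11527 = -1057913479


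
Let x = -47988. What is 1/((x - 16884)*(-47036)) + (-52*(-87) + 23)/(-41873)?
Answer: -13874349233551/127767896901216 ≈ -0.10859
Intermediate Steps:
1/((x - 16884)*(-47036)) + (-52*(-87) + 23)/(-41873) = 1/(-47988 - 16884*(-47036)) + (-52*(-87) + 23)/(-41873) = -1/47036/(-64872) + (4524 + 23)*(-1/41873) = -1/64872*(-1/47036) + 4547*(-1/41873) = 1/3051319392 - 4547/41873 = -13874349233551/127767896901216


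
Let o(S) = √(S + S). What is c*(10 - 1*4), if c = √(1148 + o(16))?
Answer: 12*√(287 + √2) ≈ 203.79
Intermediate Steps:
o(S) = √2*√S (o(S) = √(2*S) = √2*√S)
c = √(1148 + 4*√2) (c = √(1148 + √2*√16) = √(1148 + √2*4) = √(1148 + 4*√2) ≈ 33.966)
c*(10 - 1*4) = (2*√(287 + √2))*(10 - 1*4) = (2*√(287 + √2))*(10 - 4) = (2*√(287 + √2))*6 = 12*√(287 + √2)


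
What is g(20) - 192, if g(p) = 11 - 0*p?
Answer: -181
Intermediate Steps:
g(p) = 11 (g(p) = 11 - 1*0 = 11 + 0 = 11)
g(20) - 192 = 11 - 192 = -181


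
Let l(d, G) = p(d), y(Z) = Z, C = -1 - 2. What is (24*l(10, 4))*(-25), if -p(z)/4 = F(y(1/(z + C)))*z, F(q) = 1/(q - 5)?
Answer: -84000/17 ≈ -4941.2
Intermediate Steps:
C = -3
F(q) = 1/(-5 + q)
p(z) = -4*z/(-5 + 1/(-3 + z)) (p(z) = -4*z/(-5 + 1/(z - 3)) = -4*z/(-5 + 1/(-3 + z)))
l(d, G) = 4*d*(-3 + d)/(-16 + 5*d)
(24*l(10, 4))*(-25) = (24*(4*10*(-3 + 10)/(-16 + 5*10)))*(-25) = (24*(4*10*7/(-16 + 50)))*(-25) = (24*(4*10*7/34))*(-25) = (24*(4*10*(1/34)*7))*(-25) = (24*(140/17))*(-25) = (3360/17)*(-25) = -84000/17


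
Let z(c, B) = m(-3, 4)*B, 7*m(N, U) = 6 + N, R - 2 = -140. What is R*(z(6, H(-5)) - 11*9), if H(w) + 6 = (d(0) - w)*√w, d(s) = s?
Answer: 98118/7 - 2070*I*√5/7 ≈ 14017.0 - 661.24*I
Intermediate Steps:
R = -138 (R = 2 - 140 = -138)
H(w) = -6 - w^(3/2) (H(w) = -6 + (0 - w)*√w = -6 + (-w)*√w = -6 - w^(3/2))
m(N, U) = 6/7 + N/7 (m(N, U) = (6 + N)/7 = 6/7 + N/7)
z(c, B) = 3*B/7 (z(c, B) = (6/7 + (⅐)*(-3))*B = (6/7 - 3/7)*B = 3*B/7)
R*(z(6, H(-5)) - 11*9) = -138*(3*(-6 - (-5)^(3/2))/7 - 11*9) = -138*(3*(-6 - (-5)*I*√5)/7 - 99) = -138*(3*(-6 + 5*I*√5)/7 - 99) = -138*((-18/7 + 15*I*√5/7) - 99) = -138*(-711/7 + 15*I*√5/7) = 98118/7 - 2070*I*√5/7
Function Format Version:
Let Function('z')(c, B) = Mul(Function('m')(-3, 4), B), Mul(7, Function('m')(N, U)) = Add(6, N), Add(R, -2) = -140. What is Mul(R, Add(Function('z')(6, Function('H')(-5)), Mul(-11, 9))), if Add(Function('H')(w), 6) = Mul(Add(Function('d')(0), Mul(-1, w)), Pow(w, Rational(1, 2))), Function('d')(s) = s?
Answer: Add(Rational(98118, 7), Mul(Rational(-2070, 7), I, Pow(5, Rational(1, 2)))) ≈ Add(14017., Mul(-661.24, I))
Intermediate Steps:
R = -138 (R = Add(2, -140) = -138)
Function('H')(w) = Add(-6, Mul(-1, Pow(w, Rational(3, 2)))) (Function('H')(w) = Add(-6, Mul(Add(0, Mul(-1, w)), Pow(w, Rational(1, 2)))) = Add(-6, Mul(Mul(-1, w), Pow(w, Rational(1, 2)))) = Add(-6, Mul(-1, Pow(w, Rational(3, 2)))))
Function('m')(N, U) = Add(Rational(6, 7), Mul(Rational(1, 7), N)) (Function('m')(N, U) = Mul(Rational(1, 7), Add(6, N)) = Add(Rational(6, 7), Mul(Rational(1, 7), N)))
Function('z')(c, B) = Mul(Rational(3, 7), B) (Function('z')(c, B) = Mul(Add(Rational(6, 7), Mul(Rational(1, 7), -3)), B) = Mul(Add(Rational(6, 7), Rational(-3, 7)), B) = Mul(Rational(3, 7), B))
Mul(R, Add(Function('z')(6, Function('H')(-5)), Mul(-11, 9))) = Mul(-138, Add(Mul(Rational(3, 7), Add(-6, Mul(-1, Pow(-5, Rational(3, 2))))), Mul(-11, 9))) = Mul(-138, Add(Mul(Rational(3, 7), Add(-6, Mul(-1, Mul(-5, I, Pow(5, Rational(1, 2)))))), -99)) = Mul(-138, Add(Mul(Rational(3, 7), Add(-6, Mul(5, I, Pow(5, Rational(1, 2))))), -99)) = Mul(-138, Add(Add(Rational(-18, 7), Mul(Rational(15, 7), I, Pow(5, Rational(1, 2)))), -99)) = Mul(-138, Add(Rational(-711, 7), Mul(Rational(15, 7), I, Pow(5, Rational(1, 2))))) = Add(Rational(98118, 7), Mul(Rational(-2070, 7), I, Pow(5, Rational(1, 2))))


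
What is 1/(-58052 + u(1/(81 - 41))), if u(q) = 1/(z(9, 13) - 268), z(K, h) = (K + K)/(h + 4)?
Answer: -4538/263439993 ≈ -1.7226e-5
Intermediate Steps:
z(K, h) = 2*K/(4 + h) (z(K, h) = (2*K)/(4 + h) = 2*K/(4 + h))
u(q) = -17/4538 (u(q) = 1/(2*9/(4 + 13) - 268) = 1/(2*9/17 - 268) = 1/(2*9*(1/17) - 268) = 1/(18/17 - 268) = 1/(-4538/17) = -17/4538)
1/(-58052 + u(1/(81 - 41))) = 1/(-58052 - 17/4538) = 1/(-263439993/4538) = -4538/263439993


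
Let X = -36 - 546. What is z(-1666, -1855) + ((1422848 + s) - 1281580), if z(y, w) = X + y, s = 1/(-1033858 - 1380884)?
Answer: 335697432839/2414742 ≈ 1.3902e+5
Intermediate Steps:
X = -582
s = -1/2414742 (s = 1/(-2414742) = -1/2414742 ≈ -4.1412e-7)
z(y, w) = -582 + y
z(-1666, -1855) + ((1422848 + s) - 1281580) = (-582 - 1666) + ((1422848 - 1/2414742) - 1281580) = -2248 + (3435810825215/2414742 - 1281580) = -2248 + 341125772855/2414742 = 335697432839/2414742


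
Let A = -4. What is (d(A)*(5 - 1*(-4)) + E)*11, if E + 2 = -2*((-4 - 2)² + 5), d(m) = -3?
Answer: -1221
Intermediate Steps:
E = -84 (E = -2 - 2*((-4 - 2)² + 5) = -2 - 2*((-6)² + 5) = -2 - 2*(36 + 5) = -2 - 2*41 = -2 - 82 = -84)
(d(A)*(5 - 1*(-4)) + E)*11 = (-3*(5 - 1*(-4)) - 84)*11 = (-3*(5 + 4) - 84)*11 = (-3*9 - 84)*11 = (-27 - 84)*11 = -111*11 = -1221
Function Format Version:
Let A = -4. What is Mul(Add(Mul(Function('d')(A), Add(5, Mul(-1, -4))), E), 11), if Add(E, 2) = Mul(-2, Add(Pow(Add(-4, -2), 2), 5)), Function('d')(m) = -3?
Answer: -1221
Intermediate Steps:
E = -84 (E = Add(-2, Mul(-2, Add(Pow(Add(-4, -2), 2), 5))) = Add(-2, Mul(-2, Add(Pow(-6, 2), 5))) = Add(-2, Mul(-2, Add(36, 5))) = Add(-2, Mul(-2, 41)) = Add(-2, -82) = -84)
Mul(Add(Mul(Function('d')(A), Add(5, Mul(-1, -4))), E), 11) = Mul(Add(Mul(-3, Add(5, Mul(-1, -4))), -84), 11) = Mul(Add(Mul(-3, Add(5, 4)), -84), 11) = Mul(Add(Mul(-3, 9), -84), 11) = Mul(Add(-27, -84), 11) = Mul(-111, 11) = -1221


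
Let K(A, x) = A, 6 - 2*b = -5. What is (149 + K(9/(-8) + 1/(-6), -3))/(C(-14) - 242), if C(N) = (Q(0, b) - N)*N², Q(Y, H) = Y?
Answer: 3545/60048 ≈ 0.059036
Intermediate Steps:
b = 11/2 (b = 3 - ½*(-5) = 3 + 5/2 = 11/2 ≈ 5.5000)
C(N) = -N³ (C(N) = (0 - N)*N² = (-N)*N² = -N³)
(149 + K(9/(-8) + 1/(-6), -3))/(C(-14) - 242) = (149 + (9/(-8) + 1/(-6)))/(-1*(-14)³ - 242) = (149 + (9*(-⅛) + 1*(-⅙)))/(-1*(-2744) - 242) = (149 + (-9/8 - ⅙))/(2744 - 242) = (149 - 31/24)/2502 = (3545/24)*(1/2502) = 3545/60048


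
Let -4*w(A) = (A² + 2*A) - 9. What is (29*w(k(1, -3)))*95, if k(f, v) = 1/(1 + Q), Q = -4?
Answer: 118465/18 ≈ 6581.4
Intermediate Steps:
k(f, v) = -⅓ (k(f, v) = 1/(1 - 4) = 1/(-3) = -⅓)
w(A) = 9/4 - A/2 - A²/4 (w(A) = -((A² + 2*A) - 9)/4 = -(-9 + A² + 2*A)/4 = 9/4 - A/2 - A²/4)
(29*w(k(1, -3)))*95 = (29*(9/4 - ½*(-⅓) - (-⅓)²/4))*95 = (29*(9/4 + ⅙ - ¼*⅑))*95 = (29*(9/4 + ⅙ - 1/36))*95 = (29*(43/18))*95 = (1247/18)*95 = 118465/18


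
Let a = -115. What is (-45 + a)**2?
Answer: 25600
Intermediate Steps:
(-45 + a)**2 = (-45 - 115)**2 = (-160)**2 = 25600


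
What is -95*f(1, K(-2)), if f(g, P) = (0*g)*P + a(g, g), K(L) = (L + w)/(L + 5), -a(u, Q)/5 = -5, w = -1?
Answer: -2375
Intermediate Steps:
a(u, Q) = 25 (a(u, Q) = -5*(-5) = 25)
K(L) = (-1 + L)/(5 + L) (K(L) = (L - 1)/(L + 5) = (-1 + L)/(5 + L))
f(g, P) = 25 (f(g, P) = (0*g)*P + 25 = 0*P + 25 = 0 + 25 = 25)
-95*f(1, K(-2)) = -95*25 = -2375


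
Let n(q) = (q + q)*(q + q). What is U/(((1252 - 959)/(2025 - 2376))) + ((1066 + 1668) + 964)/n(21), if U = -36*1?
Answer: 11686709/258426 ≈ 45.223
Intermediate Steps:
n(q) = 4*q² (n(q) = (2*q)*(2*q) = 4*q²)
U = -36
U/(((1252 - 959)/(2025 - 2376))) + ((1066 + 1668) + 964)/n(21) = -36*(2025 - 2376)/(1252 - 959) + ((1066 + 1668) + 964)/((4*21²)) = -36/(293/(-351)) + (2734 + 964)/((4*441)) = -36/(293*(-1/351)) + 3698/1764 = -36/(-293/351) + 3698*(1/1764) = -36*(-351/293) + 1849/882 = 12636/293 + 1849/882 = 11686709/258426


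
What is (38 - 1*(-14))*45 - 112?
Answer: 2228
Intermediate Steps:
(38 - 1*(-14))*45 - 112 = (38 + 14)*45 - 112 = 52*45 - 112 = 2340 - 112 = 2228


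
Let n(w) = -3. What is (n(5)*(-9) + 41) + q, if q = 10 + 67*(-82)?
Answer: -5416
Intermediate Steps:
q = -5484 (q = 10 - 5494 = -5484)
(n(5)*(-9) + 41) + q = (-3*(-9) + 41) - 5484 = (27 + 41) - 5484 = 68 - 5484 = -5416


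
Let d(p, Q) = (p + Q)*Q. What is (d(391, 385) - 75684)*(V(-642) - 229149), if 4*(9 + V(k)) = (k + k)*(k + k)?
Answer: 40824246456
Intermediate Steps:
d(p, Q) = Q*(Q + p) (d(p, Q) = (Q + p)*Q = Q*(Q + p))
V(k) = -9 + k**2 (V(k) = -9 + ((k + k)*(k + k))/4 = -9 + ((2*k)*(2*k))/4 = -9 + (4*k**2)/4 = -9 + k**2)
(d(391, 385) - 75684)*(V(-642) - 229149) = (385*(385 + 391) - 75684)*((-9 + (-642)**2) - 229149) = (385*776 - 75684)*((-9 + 412164) - 229149) = (298760 - 75684)*(412155 - 229149) = 223076*183006 = 40824246456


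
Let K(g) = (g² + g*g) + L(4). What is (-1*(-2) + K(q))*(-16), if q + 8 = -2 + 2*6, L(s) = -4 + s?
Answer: -160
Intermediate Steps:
q = 2 (q = -8 + (-2 + 2*6) = -8 + (-2 + 12) = -8 + 10 = 2)
K(g) = 2*g² (K(g) = (g² + g*g) + (-4 + 4) = (g² + g²) + 0 = 2*g² + 0 = 2*g²)
(-1*(-2) + K(q))*(-16) = (-1*(-2) + 2*2²)*(-16) = (2 + 2*4)*(-16) = (2 + 8)*(-16) = 10*(-16) = -160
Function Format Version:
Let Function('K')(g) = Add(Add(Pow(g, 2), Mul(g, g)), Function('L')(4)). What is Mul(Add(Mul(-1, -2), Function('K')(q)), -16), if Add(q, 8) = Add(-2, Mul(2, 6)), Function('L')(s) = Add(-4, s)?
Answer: -160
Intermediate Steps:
q = 2 (q = Add(-8, Add(-2, Mul(2, 6))) = Add(-8, Add(-2, 12)) = Add(-8, 10) = 2)
Function('K')(g) = Mul(2, Pow(g, 2)) (Function('K')(g) = Add(Add(Pow(g, 2), Mul(g, g)), Add(-4, 4)) = Add(Add(Pow(g, 2), Pow(g, 2)), 0) = Add(Mul(2, Pow(g, 2)), 0) = Mul(2, Pow(g, 2)))
Mul(Add(Mul(-1, -2), Function('K')(q)), -16) = Mul(Add(Mul(-1, -2), Mul(2, Pow(2, 2))), -16) = Mul(Add(2, Mul(2, 4)), -16) = Mul(Add(2, 8), -16) = Mul(10, -16) = -160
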